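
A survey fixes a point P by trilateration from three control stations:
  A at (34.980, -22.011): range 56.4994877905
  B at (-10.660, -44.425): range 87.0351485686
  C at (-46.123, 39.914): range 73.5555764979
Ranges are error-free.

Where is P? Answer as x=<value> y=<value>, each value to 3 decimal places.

x=27.190 y=33.949

eq1: (x − 34.980)² + (y + 22.011)² = 56.4994877905²
eq2: (x + 10.660)² + (y + 44.425)² = 87.0351485686²
eq3: (x + 46.123)² + (y − 39.914)² = 73.5555764979²
eq2−eq3, eq2−eq1 (x²,y² cancel):
  -70.926·x + 168.678·y = 3797.936552
  91.280·x + 44.828·y = 4003.793262
det = -70.926·44.828 − 168.678·91.280 = -18576.398568
x = (3797.936552·44.828 − 168.678·4003.793262) / -18576.398568 = 27.190305
y = (-70.926·4003.793262 − 3797.936552·91.280) / -18576.398568 = 33.948921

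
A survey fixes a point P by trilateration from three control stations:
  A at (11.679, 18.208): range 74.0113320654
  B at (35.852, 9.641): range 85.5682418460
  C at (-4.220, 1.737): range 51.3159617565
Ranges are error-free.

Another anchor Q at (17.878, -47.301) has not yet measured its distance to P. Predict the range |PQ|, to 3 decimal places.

eq1: (x − 11.679)² + (y − 18.208)² = 74.0113320654²
eq2: (x − 35.852)² + (y − 9.641)² = 85.5682418460²
eq3: (x + 4.220)² + (y − 1.737)² = 51.3159617565²
eq2−eq1, eq2−eq3 (x²,y² cancel):
  -48.346·x + 17.134·y = 933.862259
  -80.144·x − 15.808·y = 3331.106866
det = -48.346·-15.808 − 17.134·-80.144 = 2137.440864
x = (933.862259·-15.808 − 17.134·3331.106866) / 2137.440864 = -33.609201
y = (-48.346·3331.106866 − 933.862259·-80.144) / 2137.440864 = -40.329647
|P − Q| = √((-33.609201 − 17.878)² + (-40.329647 − -47.301)²) = 51.957017

51.957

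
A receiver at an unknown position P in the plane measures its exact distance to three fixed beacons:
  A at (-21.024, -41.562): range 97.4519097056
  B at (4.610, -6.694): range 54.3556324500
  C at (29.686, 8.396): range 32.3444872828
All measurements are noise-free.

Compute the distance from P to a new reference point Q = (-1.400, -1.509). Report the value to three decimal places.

eq1: (x + 21.024)² + (y + 41.562)² = 97.4519097056²
eq2: (x − 4.610)² + (y + 6.694)² = 54.3556324500²
eq3: (x − 29.686)² + (y − 8.396)² = 32.3444872828²
eq3−eq1, eq3−eq2 (x²,y² cancel):
  -101.420·x − 99.916·y = -7233.051840
  -50.152·x − 30.180·y = -2794.058597
det = -101.420·-30.180 − -99.916·-50.152 = -1950.131632
x = (-7233.051840·-30.180 − -99.916·-2794.058597) / -1950.131632 = 31.217203
y = (-101.420·-2794.058597 − -7233.051840·-50.152) / -1950.131632 = 40.704223
|P − Q| = √((31.217203 − -1.400)² + (40.704223 − -1.509)²) = 53.346397

53.346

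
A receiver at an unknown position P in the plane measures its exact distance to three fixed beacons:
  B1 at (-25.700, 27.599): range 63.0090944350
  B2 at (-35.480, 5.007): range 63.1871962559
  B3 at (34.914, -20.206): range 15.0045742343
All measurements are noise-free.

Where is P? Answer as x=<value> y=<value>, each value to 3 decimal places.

x=26.383 y=-7.863

eq1: (x + 25.700)² + (y − 27.599)² = 63.0090944350²
eq2: (x + 35.480)² + (y − 5.007)² = 63.1871962559²
eq3: (x − 34.914)² + (y + 20.206)² = 15.0045742343²
eq3−eq1, eq3−eq2 (x²,y² cancel):
  -121.228·x + 95.610·y = -3950.083765
  -140.788·x + 50.426·y = -4110.853906
det = -121.228·50.426 − 95.610·-140.788 = 7347.697552
x = (-3950.083765·50.426 − 95.610·-4110.853906) / 7347.697552 = 26.382662
y = (-121.228·-4110.853906 − -3950.083765·-140.788) / 7347.697552 = -7.862843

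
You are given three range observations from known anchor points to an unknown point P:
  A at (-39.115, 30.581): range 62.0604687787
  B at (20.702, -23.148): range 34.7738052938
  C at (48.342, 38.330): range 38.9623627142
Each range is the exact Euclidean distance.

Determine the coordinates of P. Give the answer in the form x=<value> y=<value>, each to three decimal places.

x=19.977 y=11.618

eq1: (x + 39.115)² + (y − 30.581)² = 62.0604687787²
eq2: (x − 20.702)² + (y + 23.148)² = 34.7738052938²
eq3: (x − 48.342)² + (y − 38.330)² = 38.9623627142²
eq2−eq1, eq2−eq3 (x²,y² cancel):
  -119.634·x + 107.458·y = -1141.506172
  55.280·x + 122.956·y = 2532.886982
det = -119.634·122.956 − 107.458·55.280 = -20649.996344
x = (-1141.506172·122.956 − 107.458·2532.886982) / -20649.996344 = 19.977437
y = (-119.634·2532.886982 − -1141.506172·55.280) / -20649.996344 = 11.618256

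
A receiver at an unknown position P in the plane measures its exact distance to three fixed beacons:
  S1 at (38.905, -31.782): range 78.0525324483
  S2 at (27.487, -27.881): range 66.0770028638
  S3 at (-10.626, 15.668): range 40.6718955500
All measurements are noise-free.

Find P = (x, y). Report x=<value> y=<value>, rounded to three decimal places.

x=-37.325 y=-15.014

eq1: (x − 38.905)² + (y + 31.782)² = 78.0525324483²
eq2: (x − 27.487)² + (y + 27.881)² = 66.0770028638²
eq3: (x + 10.626)² + (y − 15.668)² = 40.6718955500²
eq3−eq2, eq3−eq1 (x²,y² cancel):
  76.226·x − 87.098·y = -1537.479990
  99.062·x − 94.900·y = -2272.698285
det = 76.226·-94.900 − -87.098·99.062 = 1394.254676
x = (-1537.479990·-94.900 − -87.098·-2272.698285) / 1394.254676 = -37.325049
y = (76.226·-2272.698285 − -1537.479990·99.062) / 1394.254676 = -15.013654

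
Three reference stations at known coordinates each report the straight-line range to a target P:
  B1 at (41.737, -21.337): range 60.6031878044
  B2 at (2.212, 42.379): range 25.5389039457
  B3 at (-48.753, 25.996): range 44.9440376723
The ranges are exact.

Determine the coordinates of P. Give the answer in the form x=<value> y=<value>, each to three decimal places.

eq1: (x − 41.737)² + (y + 21.337)² = 60.6031878044²
eq2: (x − 2.212)² + (y − 42.379)² = 25.5389039457²
eq3: (x + 48.753)² + (y − 25.996)² = 44.9440376723²
eq1−eq2, eq1−eq3 (x²,y² cancel):
  -79.050·x + 127.432·y = 2624.138604
  -180.980·x + 94.666·y = 2508.182137
det = -79.050·94.666 − 127.432·-180.980 = 15579.296060
x = (2624.138604·94.666 − 127.432·2508.182137) / 15579.296060 = -4.570551
y = (-79.050·2508.182137 − 2624.138604·-180.980) / 15579.296060 = 17.757208

x=-4.571 y=17.757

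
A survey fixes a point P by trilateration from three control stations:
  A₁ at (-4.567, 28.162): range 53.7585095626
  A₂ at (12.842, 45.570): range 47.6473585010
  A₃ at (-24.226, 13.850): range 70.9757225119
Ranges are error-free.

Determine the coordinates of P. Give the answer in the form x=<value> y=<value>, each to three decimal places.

eq1: (x + 4.567)² + (y − 28.162)² = 53.7585095626²
eq2: (x − 12.842)² + (y − 45.570)² = 47.6473585010²
eq3: (x + 24.226)² + (y − 13.850)² = 70.9757225119²
eq2−eq1, eq2−eq3 (x²,y² cancel):
  -34.818·x − 34.816·y = -2047.292709
  -74.136·x − 63.440·y = -4230.102702
det = -34.818·-63.440 − -34.816·-74.136 = -372.265056
x = (-2047.292709·-63.440 − -34.816·-4230.102702) / -372.265056 = 46.727475
y = (-34.818·-4230.102702 − -2047.292709·-74.136) / -372.265056 = 12.073055

x=46.727 y=12.073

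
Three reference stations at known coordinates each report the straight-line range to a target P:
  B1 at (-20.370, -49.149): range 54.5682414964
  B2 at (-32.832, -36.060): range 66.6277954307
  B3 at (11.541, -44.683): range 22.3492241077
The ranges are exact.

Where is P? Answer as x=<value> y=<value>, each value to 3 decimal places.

x=33.604 y=-41.116

eq1: (x + 20.370)² + (y + 49.149)² = 54.5682414964²
eq2: (x + 32.832)² + (y + 36.060)² = 66.6277954307²
eq3: (x − 11.541)² + (y + 44.683)² = 22.3492241077²
eq1−eq3, eq1−eq2 (x²,y² cancel):
  63.822·x + 8.932·y = 1777.409231
  -24.924·x + 26.178·y = -1913.867421
det = 63.822·26.178 − 8.932·-24.924 = 1893.353484
x = (1777.409231·26.178 − 8.932·-1913.867421) / 1893.353484 = 33.603700
y = (63.822·-1913.867421 − 1777.409231·-24.924) / 1893.353484 = -41.115777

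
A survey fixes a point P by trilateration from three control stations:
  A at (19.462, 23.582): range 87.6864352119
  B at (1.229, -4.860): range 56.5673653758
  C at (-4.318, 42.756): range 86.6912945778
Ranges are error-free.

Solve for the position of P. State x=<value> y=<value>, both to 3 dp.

eq1: (x − 19.462)² + (y − 23.582)² = 87.6864352119²
eq2: (x − 1.229)² + (y + 4.860)² = 56.5673653758²
eq3: (x + 4.318)² + (y − 42.756)² = 86.6912945778²
eq1−eq3, eq1−eq2 (x²,y² cancel):
  -47.560·x + 38.348·y = 1085.370857
  -36.466·x − 56.884·y = 3579.293968
det = -47.560·-56.884 − 38.348·-36.466 = 4103.801208
x = (1085.370857·-56.884 − 38.348·3579.293968) / 4103.801208 = -48.491384
y = (-47.560·3579.293968 − 1085.370857·-36.466) / 4103.801208 = -31.836846

x=-48.491 y=-31.837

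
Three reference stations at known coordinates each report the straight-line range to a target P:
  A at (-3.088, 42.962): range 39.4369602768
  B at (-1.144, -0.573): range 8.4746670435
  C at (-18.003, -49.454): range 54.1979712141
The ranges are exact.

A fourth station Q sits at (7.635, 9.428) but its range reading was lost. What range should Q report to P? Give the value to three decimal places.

eq1: (x + 3.088)² + (y − 42.962)² = 39.4369602768²
eq2: (x + 1.144)² + (y + 0.573)² = 8.4746670435²
eq3: (x + 18.003)² + (y + 49.454)² = 54.1979712141²
eq2−eq1, eq2−eq3 (x²,y² cancel):
  -3.888·x + 87.070·y = 370.178269
  -33.718·x − 97.762·y = -97.431042
det = -3.888·-97.762 − 87.070·-33.718 = 3315.924916
x = (370.178269·-97.762 − 87.070·-97.431042) / 3315.924916 = -8.355451
y = (-3.888·-97.431042 − 370.178269·-33.718) / 3315.924916 = 3.878400
|P − Q| = √((-8.355451 − 7.635)² + (3.878400 − 9.428)²) = 16.926092

16.926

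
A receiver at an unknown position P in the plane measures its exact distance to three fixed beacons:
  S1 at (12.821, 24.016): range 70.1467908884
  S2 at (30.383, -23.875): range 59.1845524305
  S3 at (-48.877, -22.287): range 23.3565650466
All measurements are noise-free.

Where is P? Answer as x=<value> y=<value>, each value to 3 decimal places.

eq1: (x − 12.821)² + (y − 24.016)² = 70.1467908884²
eq2: (x − 30.383)² + (y + 23.875)² = 59.1845524305²
eq3: (x + 48.877)² + (y + 22.287)² = 23.3565650466²
eq2−eq1, eq2−eq3 (x²,y² cancel):
  -35.124·x + 95.782·y = -2169.757043
  -158.520·x + 3.176·y = 4349.811300
det = -35.124·3.176 − 95.782·-158.520 = 15071.808816
x = (-2169.757043·3.176 − 95.782·4349.811300) / 15071.808816 = -28.100461
y = (-35.124·4349.811300 − -2169.757043·-158.520) / 15071.808816 = -32.957734

x=-28.100 y=-32.958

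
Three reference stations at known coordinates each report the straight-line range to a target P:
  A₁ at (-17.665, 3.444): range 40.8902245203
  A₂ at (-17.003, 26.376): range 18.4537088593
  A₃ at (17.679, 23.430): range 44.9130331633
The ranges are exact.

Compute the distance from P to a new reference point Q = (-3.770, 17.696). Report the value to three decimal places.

32.187

eq1: (x + 17.665)² + (y − 3.444)² = 40.8902245203²
eq2: (x + 17.003)² + (y − 26.376)² = 18.4537088593²
eq3: (x − 17.679)² + (y − 23.430)² = 44.9130331633²
eq3−eq1, eq3−eq2 (x²,y² cancel):
  -70.688·x − 39.972·y = -192.428493
  -69.364·x + 5.892·y = 1799.924621
det = -70.688·5.892 − -39.972·-69.364 = -3189.111504
x = (-192.428493·5.892 − -39.972·1799.924621) / -3189.111504 = -22.204554
y = (-70.688·1799.924621 − -192.428493·-69.364) / -3189.111504 = 44.081457
|P − Q| = √((-22.204554 − -3.770)² + (44.081457 − 17.696)²) = 32.187344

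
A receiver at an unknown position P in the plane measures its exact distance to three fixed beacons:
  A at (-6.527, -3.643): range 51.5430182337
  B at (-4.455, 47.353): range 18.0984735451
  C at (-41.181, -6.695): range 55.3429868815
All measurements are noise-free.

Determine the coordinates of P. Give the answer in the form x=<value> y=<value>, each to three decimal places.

eq1: (x + 6.527)² + (y + 3.643)² = 51.5430182337²
eq2: (x + 4.455)² + (y − 47.353)² = 18.0984735451²
eq3: (x + 41.181)² + (y + 6.695)² = 55.3429868815²
eq2−eq1, eq2−eq3 (x²,y² cancel):
  -4.144·x − 101.992·y = -4535.408440
  -73.452·x − 108.096·y = -3256.747300
det = -4.144·-108.096 − -101.992·-73.452 = -7043.566560
x = (-4535.408440·-108.096 − -101.992·-3256.747300) / -7043.566560 = -22.445637
y = (-4.144·-3256.747300 − -4535.408440·-73.452) / -7043.566560 = 45.380257

x=-22.446 y=45.380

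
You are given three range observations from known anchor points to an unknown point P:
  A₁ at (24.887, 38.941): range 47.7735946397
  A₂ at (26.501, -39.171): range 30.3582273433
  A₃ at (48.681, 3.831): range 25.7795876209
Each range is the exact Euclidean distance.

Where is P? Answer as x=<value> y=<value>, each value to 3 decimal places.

x=26.216 y=-8.814

eq1: (x − 24.887)² + (y − 38.941)² = 47.7735946397²
eq2: (x − 26.501)² + (y + 39.171)² = 30.3582273433²
eq3: (x − 48.681)² + (y − 3.831)² = 25.7795876209²
eq2−eq1, eq2−eq3 (x²,y² cancel):
  -3.228·x + 156.224·y = -1461.600369
  44.360·x + 86.004·y = 404.880910
det = -3.228·86.004 − 156.224·44.360 = -7207.717552
x = (-1461.600369·86.004 − 156.224·404.880910) / -7207.717552 = 26.215732
y = (-3.228·404.880910 − -1461.600369·44.360) / -7207.717552 = -8.814113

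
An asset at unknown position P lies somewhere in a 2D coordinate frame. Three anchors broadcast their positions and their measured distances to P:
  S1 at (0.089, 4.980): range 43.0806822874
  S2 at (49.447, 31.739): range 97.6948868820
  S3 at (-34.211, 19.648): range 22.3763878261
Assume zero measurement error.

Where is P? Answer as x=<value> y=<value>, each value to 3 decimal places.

eq1: (x − 0.089)² + (y − 4.980)² = 43.0806822874²
eq2: (x − 49.447)² + (y − 31.739)² = 97.6948868820²
eq3: (x + 34.211)² + (y − 19.648)² = 22.3763878261²
eq2−eq3, eq2−eq1 (x²,y² cancel):
  -167.316·x − 24.182·y = 7147.654686
  -98.716·x − 53.518·y = 4260.784128
det = -167.316·-53.518 − -24.182·-98.716 = 6567.267376
x = (7147.654686·-53.518 − -24.182·4260.784128) / 6567.267376 = -42.558630
y = (-167.316·4260.784128 − 7147.654686·-98.716) / 6567.267376 = -1.113017

x=-42.559 y=-1.113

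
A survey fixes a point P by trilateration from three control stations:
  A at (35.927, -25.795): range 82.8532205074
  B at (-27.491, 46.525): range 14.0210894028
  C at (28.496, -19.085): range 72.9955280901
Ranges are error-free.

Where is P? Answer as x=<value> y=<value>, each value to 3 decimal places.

x=-15.611 y=39.078

eq1: (x − 35.927)² + (y + 25.795)² = 82.8532205074²
eq2: (x + 27.491)² + (y − 46.525)² = 14.0210894028²
eq3: (x − 28.496)² + (y + 19.085)² = 72.9955280901²
eq2−eq3, eq2−eq1 (x²,y² cancel):
  111.974·x − 131.220·y = -6875.827638
  126.836·x − 144.640·y = -7632.264552
det = 111.974·-144.640 − -131.220·126.836 = 447.500560
x = (-6875.827638·-144.640 − -131.220·-7632.264552) / 447.500560 = -15.611254
y = (111.974·-7632.264552 − -6875.827638·126.836) / 447.500560 = 39.077679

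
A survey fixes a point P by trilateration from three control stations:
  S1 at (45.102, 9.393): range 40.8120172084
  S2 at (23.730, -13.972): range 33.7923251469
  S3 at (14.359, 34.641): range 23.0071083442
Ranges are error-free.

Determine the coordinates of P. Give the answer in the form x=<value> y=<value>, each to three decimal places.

eq1: (x − 45.102)² + (y − 9.393)² = 40.8120172084²
eq2: (x − 23.730)² + (y + 13.972)² = 33.7923251469²
eq3: (x − 14.359)² + (y − 34.641)² = 23.0071083442²
eq2−eq3, eq2−eq1 (x²,y² cancel):
  -18.742·x + 97.226·y = 1260.444282
  42.744·x + 46.730·y = 840.389659
det = -18.742·46.730 − 97.226·42.744 = -5031.641804
x = (1260.444282·46.730 − 97.226·840.389659) / -5031.641804 = 4.532748
y = (-18.742·840.389659 − 1260.444282·42.744) / -5031.641804 = 13.837832

x=4.533 y=13.838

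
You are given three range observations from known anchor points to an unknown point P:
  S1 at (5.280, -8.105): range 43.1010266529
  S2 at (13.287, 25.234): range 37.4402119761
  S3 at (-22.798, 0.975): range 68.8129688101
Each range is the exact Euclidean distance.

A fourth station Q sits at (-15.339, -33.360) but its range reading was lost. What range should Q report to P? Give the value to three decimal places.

73.044

eq1: (x − 5.280)² + (y + 8.105)² = 43.1010266529²
eq2: (x − 13.287)² + (y − 25.234)² = 37.4402119761²
eq3: (x + 22.798)² + (y − 0.975)² = 68.8129688101²
eq2−eq1, eq2−eq3 (x²,y² cancel):
  -16.014·x − 66.678·y = -1175.658726
  -72.170·x − 48.518·y = -3626.054900
det = -16.014·-48.518 − -66.678·-72.170 = -4035.184008
x = (-1175.658726·-48.518 − -66.678·-3626.054900) / -4035.184008 = 45.781674
y = (-16.014·-3626.054900 − -1175.658726·-72.170) / -4035.184008 = 6.636537
|P − Q| = √((45.781674 − -15.339)² + (6.636537 − -33.360)²) = 73.044231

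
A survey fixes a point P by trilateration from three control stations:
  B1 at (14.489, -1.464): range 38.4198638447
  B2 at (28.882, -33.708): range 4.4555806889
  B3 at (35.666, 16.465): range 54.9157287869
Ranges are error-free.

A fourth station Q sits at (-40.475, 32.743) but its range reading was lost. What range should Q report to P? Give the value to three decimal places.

97.634

eq1: (x − 14.489)² + (y + 1.464)² = 38.4198638447²
eq2: (x − 28.882)² + (y + 33.708)² = 4.4555806889²
eq3: (x − 35.666)² + (y − 16.465)² = 54.9157287869²
eq2−eq3, eq2−eq1 (x²,y² cancel):
  13.568·x + 100.346·y = -3423.124476
  -28.786·x + 64.488·y = -3214.558510
det = 13.568·64.488 − 100.346·-28.786 = 3763.533140
x = (-3423.124476·64.488 − 100.346·-3214.558510) / 3763.533140 = 27.053737
y = (13.568·-3214.558510 − -3423.124476·-28.786) / 3763.533140 = -37.771207
|P − Q| = √((27.053737 − -40.475)² + (-37.771207 − 32.743)²) = 97.633928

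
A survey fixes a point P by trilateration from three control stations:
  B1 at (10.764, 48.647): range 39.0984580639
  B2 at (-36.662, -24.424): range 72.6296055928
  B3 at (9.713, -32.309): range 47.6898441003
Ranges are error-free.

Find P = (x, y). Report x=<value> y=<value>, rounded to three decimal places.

x=25.839 y=12.572

eq1: (x − 10.764)² + (y − 48.647)² = 39.0984580639²
eq2: (x + 36.662)² + (y + 24.424)² = 72.6296055928²
eq3: (x − 9.713)² + (y + 32.309)² = 47.6898441003²
eq1−eq3, eq1−eq2 (x²,y² cancel):
  -2.102·x − 161.912·y = -2089.812262
  -94.852·x − 146.142·y = -4288.130471
det = -2.102·-146.142 − -161.912·-94.852 = -15050.486540
x = (-2089.812262·-146.142 − -161.912·-4288.130471) / -15050.486540 = 25.839061
y = (-2.102·-4288.130471 − -2089.812262·-94.852) / -15050.486540 = 12.571635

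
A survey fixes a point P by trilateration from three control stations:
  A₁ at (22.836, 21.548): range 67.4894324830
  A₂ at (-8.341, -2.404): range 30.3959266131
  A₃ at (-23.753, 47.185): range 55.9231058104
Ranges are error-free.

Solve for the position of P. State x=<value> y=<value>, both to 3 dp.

eq1: (x − 22.836)² + (y − 21.548)² = 67.4894324830²
eq2: (x + 8.341)² + (y + 2.404)² = 30.3959266131²
eq3: (x + 23.753)² + (y − 47.185)² = 55.9231058104²
eq2−eq3, eq2−eq1 (x²,y² cancel):
  -30.824·x + 99.178·y = 511.796328
  62.354·x + 47.904·y = -2720.463439
det = -30.824·47.904 − 99.178·62.354 = -7660.737908
x = (511.796328·47.904 − 99.178·-2720.463439) / -7660.737908 = -38.420217
y = (-30.824·-2720.463439 − 511.796328·62.354) / -7660.737908 = -6.780420

x=-38.420 y=-6.780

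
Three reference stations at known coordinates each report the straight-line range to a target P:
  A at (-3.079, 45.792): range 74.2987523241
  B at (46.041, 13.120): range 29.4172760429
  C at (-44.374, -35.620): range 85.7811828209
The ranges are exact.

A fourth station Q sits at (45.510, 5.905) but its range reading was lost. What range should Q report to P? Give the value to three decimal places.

eq1: (x + 3.079)² + (y − 45.792)² = 74.2987523241²
eq2: (x − 46.041)² + (y − 13.120)² = 29.4172760429²
eq3: (x + 44.374)² + (y + 35.620)² = 85.7811828209²
eq3−eq2, eq3−eq1 (x²,y² cancel):
  180.830·x + 97.480·y = 5547.107001
  82.590·x + 162.824·y = 706.657958
det = 180.830·162.824 − 97.480·82.590 = 21392.590720
x = (5547.107001·162.824 − 97.480·706.657958) / 21392.590720 = 39.000285
y = (180.830·706.657958 − 5547.107001·82.590) / 21392.590720 = -15.442291
|P − Q| = √((39.000285 − 45.510)² + (-15.442291 − 5.905)²) = 22.317778

22.318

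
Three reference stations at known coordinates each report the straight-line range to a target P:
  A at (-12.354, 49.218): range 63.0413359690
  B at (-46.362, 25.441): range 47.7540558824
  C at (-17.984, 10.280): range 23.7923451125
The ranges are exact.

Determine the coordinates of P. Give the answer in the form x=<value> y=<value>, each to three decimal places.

x=-18.722 y=-13.501

eq1: (x + 12.354)² + (y − 49.218)² = 63.0413359690²
eq2: (x + 46.362)² + (y − 25.441)² = 47.7540558824²
eq3: (x + 17.984)² + (y − 10.280)² = 23.7923451125²
eq1−eq2, eq1−eq3 (x²,y² cancel):
  -68.016·x − 47.554·y = 1915.406873
  -11.260·x − 77.876·y = 1262.204171
det = -68.016·-77.876 − -47.554·-11.260 = 4761.355976
x = (1915.406873·-77.876 − -47.554·1262.204171) / 4761.355976 = -18.721845
y = (-68.016·1262.204171 − 1915.406873·-11.260) / 4761.355976 = -13.500901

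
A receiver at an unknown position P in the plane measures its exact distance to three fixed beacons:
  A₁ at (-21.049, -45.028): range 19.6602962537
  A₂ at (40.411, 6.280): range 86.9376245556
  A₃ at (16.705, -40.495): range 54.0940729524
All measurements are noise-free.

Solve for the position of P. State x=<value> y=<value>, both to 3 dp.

eq1: (x + 21.049)² + (y + 45.028)² = 19.6602962537²
eq2: (x − 40.411)² + (y − 6.280)² = 86.9376245556²
eq3: (x − 16.705)² + (y + 40.495)² = 54.0940729524²
eq2−eq1, eq2−eq3 (x²,y² cancel):
  -122.920·x − 102.616·y = 7969.717179
  -47.412·x − 93.550·y = 4878.396564
det = -122.920·-93.550 − -102.616·-47.412 = 6633.936208
x = (7969.717179·-93.550 − -102.616·4878.396564) / 6633.936208 = -36.926116
y = (-122.920·4878.396564 − 7969.717179·-47.412) / 6633.936208 = -33.432983

x=-36.926 y=-33.433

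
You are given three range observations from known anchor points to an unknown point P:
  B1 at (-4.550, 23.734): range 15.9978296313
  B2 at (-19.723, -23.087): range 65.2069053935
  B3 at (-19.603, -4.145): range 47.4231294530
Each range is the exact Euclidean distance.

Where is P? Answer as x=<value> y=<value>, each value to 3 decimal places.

x=-0.212 y=39.132

eq1: (x + 4.550)² + (y − 23.734)² = 15.9978296313²
eq2: (x + 19.723)² + (y + 23.087)² = 65.2069053935²
eq3: (x + 19.603)² + (y + 4.145)² = 47.4231294530²
eq2−eq1, eq2−eq3 (x²,y² cancel):
  30.346·x + 93.642·y = 3658.008916
  0.240·x + 37.884·y = 1482.439640
det = 30.346·37.884 − 93.642·0.240 = 1127.153784
x = (3658.008916·37.884 − 93.642·1482.439640) / 1127.153784 = -0.211686
y = (30.346·1482.439640 − 3658.008916·0.240) / 1127.153784 = 39.132363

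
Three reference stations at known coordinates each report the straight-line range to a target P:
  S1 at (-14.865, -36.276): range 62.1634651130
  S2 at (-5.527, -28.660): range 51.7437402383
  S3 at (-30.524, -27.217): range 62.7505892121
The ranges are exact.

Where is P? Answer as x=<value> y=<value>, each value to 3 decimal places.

eq1: (x + 14.865)² + (y + 36.276)² = 62.1634651130²
eq2: (x + 5.527)² + (y + 28.660)² = 51.7437402383²
eq3: (x + 30.524)² + (y + 27.217)² = 62.7505892121²
eq3−eq2, eq3−eq1 (x²,y² cancel):
  49.994·x − 2.886·y = 439.685457
  31.318·x − 18.118·y = -62.223212
det = 49.994·-18.118 − -2.886·31.318 = -815.407544
x = (439.685457·-18.118 − -2.886·-62.223212) / -815.407544 = 9.989848
y = (49.994·-62.223212 − 439.685457·31.318) / -815.407544 = 20.702355

x=9.990 y=20.702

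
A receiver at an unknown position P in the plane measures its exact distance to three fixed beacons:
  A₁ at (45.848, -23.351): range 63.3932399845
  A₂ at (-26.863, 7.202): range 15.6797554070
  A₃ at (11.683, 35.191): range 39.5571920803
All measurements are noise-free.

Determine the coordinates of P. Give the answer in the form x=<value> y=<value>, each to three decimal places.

eq1: (x − 45.848)² + (y + 23.351)² = 63.3932399845²
eq2: (x + 26.863)² + (y − 7.202)² = 15.6797554070²
eq3: (x − 11.683)² + (y − 35.191)² = 39.5571920803²
eq3−eq2, eq3−eq1 (x²,y² cancel):
  -77.092·x − 55.978·y = 717.507319
  68.330·x − 117.084·y = -1181.522095
det = -77.092·-117.084 − -55.978·68.330 = 12851.216468
x = (717.507319·-117.084 − -55.978·-1181.522095) / 12851.216468 = -11.683553
y = (-77.092·-1181.522095 − 717.507319·68.330) / 12851.216468 = 3.272735

x=-11.684 y=3.273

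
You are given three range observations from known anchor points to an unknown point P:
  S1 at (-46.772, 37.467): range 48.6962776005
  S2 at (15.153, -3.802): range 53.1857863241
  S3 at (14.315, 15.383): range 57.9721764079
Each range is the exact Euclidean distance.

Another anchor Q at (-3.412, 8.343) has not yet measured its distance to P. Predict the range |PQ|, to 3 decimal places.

eq1: (x + 46.772)² + (y − 37.467)² = 48.6962776005²
eq2: (x − 15.153)² + (y + 3.802)² = 53.1857863241²
eq3: (x − 14.315)² + (y − 15.383)² = 57.9721764079²
eq3−eq1, eq3−eq2 (x²,y² cancel):
  -122.174·x + 44.168·y = 4139.285944
  1.676·x − 38.370·y = 334.558070
det = -122.174·-38.370 − 44.168·1.676 = 4613.790812
x = (4139.285944·-38.370 − 44.168·334.558070) / 4613.790812 = -37.626579
y = (-122.174·334.558070 − 4139.285944·1.676) / 4613.790812 = -10.362789
|P − Q| = √((-37.626579 − -3.412)² + (-10.362789 − 8.343)²) = 38.994153

38.994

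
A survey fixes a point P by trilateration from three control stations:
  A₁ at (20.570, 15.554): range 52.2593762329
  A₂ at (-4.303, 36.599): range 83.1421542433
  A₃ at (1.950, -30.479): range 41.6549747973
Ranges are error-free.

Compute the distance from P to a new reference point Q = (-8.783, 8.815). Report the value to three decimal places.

eq1: (x − 20.570)² + (y − 15.554)² = 52.2593762329²
eq2: (x + 4.303)² + (y − 36.599)² = 83.1421542433²
eq3: (x − 1.950)² + (y + 30.479)² = 41.6549747973²
eq2−eq1, eq2−eq3 (x²,y² cancel):
  49.746·x − 42.090·y = 3488.624614
  12.506·x − 134.156·y = 4752.250218
det = 49.746·-134.156 − -42.090·12.506 = -6147.346836
x = (3488.624614·-134.156 − -42.090·4752.250218) / -6147.346836 = 43.595671
y = (49.746·4752.250218 − 3488.624614·12.506) / -6147.346836 = -31.359334
|P − Q| = √((43.595671 − -8.783)² + (-31.359334 − 8.815)²) = 66.011380

66.011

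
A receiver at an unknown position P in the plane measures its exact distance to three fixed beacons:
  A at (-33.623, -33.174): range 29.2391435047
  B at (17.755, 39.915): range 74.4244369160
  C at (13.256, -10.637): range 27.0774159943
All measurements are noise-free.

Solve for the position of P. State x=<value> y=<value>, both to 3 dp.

x=-4.456 y=-31.118

eq1: (x + 33.623)² + (y + 33.174)² = 29.2391435047²
eq2: (x − 17.755)² + (y − 39.915)² = 74.4244369160²
eq3: (x − 13.256)² + (y + 10.637)² = 27.0774159943²
eq1−eq2, eq1−eq3 (x²,y² cancel):
  102.756·x + 146.178·y = -5006.642452
  93.758·x + 45.074·y = -1820.412044
det = 102.756·45.074 − 146.178·93.758 = -9073.732980
x = (-5006.642452·45.074 − 146.178·-1820.412044) / -9073.732980 = -4.456246
y = (102.756·-1820.412044 − -5006.642452·93.758) / -9073.732980 = -31.117791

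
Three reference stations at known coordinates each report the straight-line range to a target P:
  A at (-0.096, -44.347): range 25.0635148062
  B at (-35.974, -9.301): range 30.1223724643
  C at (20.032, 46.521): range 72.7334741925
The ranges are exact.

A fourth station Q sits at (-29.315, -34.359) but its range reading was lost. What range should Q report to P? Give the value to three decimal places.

eq1: (x + 0.096)² + (y + 44.347)² = 25.0635148062²
eq2: (x + 35.974)² + (y + 9.301)² = 30.1223724643²
eq3: (x − 20.032)² + (y − 46.521)² = 72.7334741925²
eq2−eq3, eq2−eq1 (x²,y² cancel):
  112.012·x + 111.644·y = -3197.953757
  71.756·x − 70.092·y = 865.205896
det = 112.012·-70.092 − 111.644·71.756 = -15862.271968
x = (-3197.953757·-70.092 − 111.644·865.205896) / -15862.271968 = -8.041466
y = (112.012·865.205896 − -3197.953757·71.756) / -15862.271968 = -20.576234
|P − Q| = √((-8.041466 − -29.315)² + (-20.576234 − -34.359)²) = 25.348134

25.348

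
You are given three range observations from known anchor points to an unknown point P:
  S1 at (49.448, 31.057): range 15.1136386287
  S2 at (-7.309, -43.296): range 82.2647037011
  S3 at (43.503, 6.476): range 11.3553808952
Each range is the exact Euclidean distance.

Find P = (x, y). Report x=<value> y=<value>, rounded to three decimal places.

x=49.768 y=15.947

eq1: (x − 49.448)² + (y − 31.057)² = 15.1136386287²
eq2: (x + 7.309)² + (y + 43.296)² = 82.2647037011²
eq3: (x − 43.503)² + (y − 6.476)² = 11.3553808952²
eq3−eq1, eq3−eq2 (x²,y² cancel):
  11.890·x + 49.162·y = 1375.714971
  -101.624·x − 99.544·y = -6645.021288
det = 11.890·-99.544 − 49.162·-101.624 = 3812.460928
x = (1375.714971·-99.544 − 49.162·-6645.021288) / 3812.460928 = 49.767950
y = (11.890·-6645.021288 − 1375.714971·-101.624) / 3812.460928 = 15.946748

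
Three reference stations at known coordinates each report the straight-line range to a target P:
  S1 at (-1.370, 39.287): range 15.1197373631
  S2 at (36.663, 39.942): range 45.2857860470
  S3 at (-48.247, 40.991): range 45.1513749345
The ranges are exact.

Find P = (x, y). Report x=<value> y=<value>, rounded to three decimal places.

x=-6.056 y=24.912

eq1: (x + 1.370)² + (y − 39.287)² = 15.1197373631²
eq2: (x − 36.663)² + (y − 39.942)² = 45.2857860470²
eq3: (x + 48.247)² + (y − 40.991)² = 45.1513749345²
eq2−eq1, eq2−eq3 (x²,y² cancel):
  -76.066·x − 1.310·y = 428.002296
  -169.820·x + 2.098·y = 1080.651916
det = -76.066·2.098 − -1.310·-169.820 = -382.050668
x = (428.002296·2.098 − -1.310·1080.651916) / -382.050668 = -6.055749
y = (-76.066·1080.651916 − 428.002296·-169.820) / -382.050668 = 24.911666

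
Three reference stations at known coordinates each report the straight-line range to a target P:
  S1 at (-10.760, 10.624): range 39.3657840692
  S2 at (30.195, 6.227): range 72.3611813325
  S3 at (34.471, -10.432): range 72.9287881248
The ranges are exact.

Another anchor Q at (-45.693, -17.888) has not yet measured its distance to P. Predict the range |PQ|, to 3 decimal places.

eq1: (x + 10.760)² + (y − 10.624)² = 39.3657840692²
eq2: (x − 30.195)² + (y − 6.227)² = 72.3611813325²
eq3: (x − 34.471)² + (y + 10.432)² = 72.9287881248²
eq1−eq2, eq1−eq3 (x²,y² cancel):
  81.910·x − 8.794·y = -2964.609030
  90.462·x − 42.112·y = -2700.513693
det = 81.910·-42.112 − -8.794·90.462 = -2653.871092
x = (-2964.609030·-42.112 − -8.794·-2700.513693) / -2653.871092 = -38.094276
y = (81.910·-2700.513693 − -2964.609030·90.462) / -2653.871092 = -17.704472
|P − Q| = √((-38.094276 − -45.693)² + (-17.704472 − -17.888)²) = 7.600940

7.601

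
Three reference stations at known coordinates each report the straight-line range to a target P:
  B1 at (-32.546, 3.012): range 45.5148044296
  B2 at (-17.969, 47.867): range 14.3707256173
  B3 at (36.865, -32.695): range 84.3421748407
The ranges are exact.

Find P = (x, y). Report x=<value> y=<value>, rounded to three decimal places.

x=-5.968 y=39.961

eq1: (x + 32.546)² + (y − 3.012)² = 45.5148044296²
eq2: (x + 17.969)² + (y − 47.867)² = 14.3707256173²
eq3: (x − 36.865)² + (y + 32.695)² = 84.3421748407²
eq3−eq1, eq3−eq2 (x²,y² cancel):
  -138.822·x + 71.414·y = 3682.328045
  -109.668·x + 161.124·y = 7093.228102
det = -138.822·161.124 − 71.414·-109.668 = -14535.725376
x = (3682.328045·161.124 − 71.414·7093.228102) / -14535.725376 = -5.968442
y = (-138.822·7093.228102 − 3682.328045·-109.668) / -14535.725376 = 39.961030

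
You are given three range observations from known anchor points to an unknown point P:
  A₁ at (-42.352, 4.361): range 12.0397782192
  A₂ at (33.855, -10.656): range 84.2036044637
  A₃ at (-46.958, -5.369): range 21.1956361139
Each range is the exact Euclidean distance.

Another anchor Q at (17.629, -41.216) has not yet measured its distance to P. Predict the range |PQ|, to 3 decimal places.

eq1: (x + 42.352)² + (y − 4.361)² = 12.0397782192²
eq2: (x − 33.855)² + (y + 10.656)² = 84.2036044637²
eq3: (x + 46.958)² + (y + 5.369)² = 21.1956361139²
eq3−eq2, eq3−eq1 (x²,y² cancel):
  161.626·x − 10.574·y = -7615.160578
  9.212·x + 19.460·y = -116.870969
det = 161.626·19.460 − -10.574·9.212 = 3242.649648
x = (-7615.160578·19.460 − -10.574·-116.870969) / 3242.649648 = -46.081703
y = (161.626·-116.870969 − -7615.160578·9.212) / 3242.649648 = 15.808514
|P − Q| = √((-46.081703 − 17.629)² + (15.808514 − -41.216)²) = 85.503502

85.504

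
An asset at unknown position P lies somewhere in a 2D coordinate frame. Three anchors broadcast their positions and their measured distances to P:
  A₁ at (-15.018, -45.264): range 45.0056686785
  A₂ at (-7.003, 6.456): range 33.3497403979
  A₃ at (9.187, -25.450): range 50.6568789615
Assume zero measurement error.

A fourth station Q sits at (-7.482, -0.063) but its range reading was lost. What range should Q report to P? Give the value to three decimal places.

eq1: (x + 15.018)² + (y + 45.264)² = 45.0056686785²
eq2: (x + 7.003)² + (y − 6.456)² = 33.3497403979²
eq3: (x − 9.187)² + (y + 25.450)² = 50.6568789615²
eq1−eq3, eq1−eq2 (x²,y² cancel):
  48.410·x + 39.628·y = -2082.875724
  16.030·x + 103.440·y = -1270.343046
det = 48.410·103.440 − 39.628·16.030 = 4372.293560
x = (-2082.875724·103.440 − 39.628·-1270.343046) / 4372.293560 = -37.763135
y = (48.410·-1270.343046 − -2082.875724·16.030) / 4372.293560 = -6.428848
|P − Q| = √((-37.763135 − -7.482)² + (-6.428848 − -0.063)²) = 30.943030

30.943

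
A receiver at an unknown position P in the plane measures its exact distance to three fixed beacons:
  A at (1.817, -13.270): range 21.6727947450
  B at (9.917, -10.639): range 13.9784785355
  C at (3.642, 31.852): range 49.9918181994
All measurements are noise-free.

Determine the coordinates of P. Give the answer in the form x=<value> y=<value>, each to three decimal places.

eq1: (x − 1.817)² + (y + 13.270)² = 21.6727947450²
eq2: (x − 9.917)² + (y + 10.639)² = 13.9784785355²
eq3: (x − 3.642)² + (y − 31.852)² = 49.9918181994²
eq3−eq1, eq3−eq2 (x²,y² cancel):
  -3.650·x − 90.244·y = 1181.052176
  12.550·x − 84.982·y = 1487.505167
det = -3.650·-84.982 − -90.244·12.550 = 1442.746500
x = (1181.052176·-84.982 − -90.244·1487.505167) / 1442.746500 = 23.476224
y = (-3.650·1487.505167 − 1181.052176·12.550) / 1442.746500 = -14.036838

x=23.476 y=-14.037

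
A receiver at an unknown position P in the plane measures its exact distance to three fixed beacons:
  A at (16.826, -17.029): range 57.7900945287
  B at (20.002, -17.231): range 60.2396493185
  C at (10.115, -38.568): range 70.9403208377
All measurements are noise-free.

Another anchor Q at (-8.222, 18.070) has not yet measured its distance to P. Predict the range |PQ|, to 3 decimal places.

17.136

eq1: (x − 16.826)² + (y + 17.029)² = 57.7900945287²
eq2: (x − 20.002)² + (y + 17.231)² = 60.2396493185²
eq3: (x − 10.115)² + (y + 38.568)² = 70.9403208377²
eq3−eq1, eq3−eq2 (x²,y² cancel):
  13.422·x + 43.078·y = 676.131363
  19.774·x + 42.674·y = 510.897287
det = 13.422·42.674 − 43.078·19.774 = -279.053944
x = (676.131363·42.674 − 43.078·510.897287) / -279.053944 = -24.528578
y = (13.422·510.897287 − 676.131363·19.774) / -279.053944 = 23.337990
|P − Q| = √((-24.528578 − -8.222)² + (23.337990 − 18.070)²) = 17.136400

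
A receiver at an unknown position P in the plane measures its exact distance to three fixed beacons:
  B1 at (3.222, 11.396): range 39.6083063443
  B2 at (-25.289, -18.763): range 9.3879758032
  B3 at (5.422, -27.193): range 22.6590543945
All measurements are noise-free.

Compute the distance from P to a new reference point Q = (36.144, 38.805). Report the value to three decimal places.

eq1: (x − 3.222)² + (y − 11.396)² = 39.6083063443²
eq2: (x + 25.289)² + (y + 18.763)² = 9.3879758032²
eq3: (x − 5.422)² + (y + 27.193)² = 22.6590543945²
eq1−eq3, eq1−eq2 (x²,y² cancel):
  4.400·x − 77.178·y = 1683.992418
  -57.022·x − 60.318·y = 2332.017432
det = 4.400·-60.318 − -77.178·-57.022 = -4666.243116
x = (1683.992418·-60.318 − -77.178·2332.017432) / -4666.243116 = -16.802679
y = (4.400·2332.017432 − 1683.992418·-57.022) / -4666.243116 = -22.777530
|P − Q| = √((-16.802679 − 36.144)² + (-22.777530 − 38.805)²) = 81.214277

81.214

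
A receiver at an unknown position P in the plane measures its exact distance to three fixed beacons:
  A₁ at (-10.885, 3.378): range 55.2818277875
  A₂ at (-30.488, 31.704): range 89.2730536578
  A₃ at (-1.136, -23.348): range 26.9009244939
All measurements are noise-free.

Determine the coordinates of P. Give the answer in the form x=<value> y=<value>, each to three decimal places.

eq1: (x + 10.885)² + (y − 3.378)² = 55.2818277875²
eq2: (x + 30.488)² + (y − 31.704)² = 89.2730536578²
eq3: (x + 1.136)² + (y + 23.348)² = 26.9009244939²
eq3−eq1, eq3−eq2 (x²,y² cancel):
  -19.498·x + 53.452·y = -2748.946236
  -58.704·x + 110.104·y = -5857.776211
det = -19.498·110.104 − 53.452·-58.704 = 991.038416
x = (-2748.946236·110.104 − 53.452·-5857.776211) / 991.038416 = 10.534282
y = (-19.498·-5857.776211 − -2748.946236·-58.704) / 991.038416 = -47.585662

x=10.534 y=-47.586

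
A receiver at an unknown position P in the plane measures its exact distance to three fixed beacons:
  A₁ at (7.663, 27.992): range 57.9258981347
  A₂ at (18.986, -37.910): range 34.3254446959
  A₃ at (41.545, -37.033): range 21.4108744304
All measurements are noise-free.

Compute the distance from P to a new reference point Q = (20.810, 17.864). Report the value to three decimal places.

41.815

eq1: (x − 7.663)² + (y − 27.992)² = 57.9258981347²
eq2: (x − 18.986)² + (y + 37.910)² = 34.3254446959²
eq3: (x − 41.545)² + (y + 37.033)² = 21.4108744304²
eq1−eq3, eq1−eq2 (x²,y² cancel):
  67.764·x − 130.050·y = 5152.140612
  22.646·x − 131.804·y = 3132.536184
det = 67.764·-131.804 − -130.050·22.646 = -5986.453956
x = (5152.140612·-131.804 − -130.050·3132.536184) / -5986.453956 = 45.383530
y = (67.764·3132.536184 − 5152.140612·22.646) / -5986.453956 = -15.969020
|P − Q| = √((45.383530 − 20.810)² + (-15.969020 − 17.864)²) = 41.815447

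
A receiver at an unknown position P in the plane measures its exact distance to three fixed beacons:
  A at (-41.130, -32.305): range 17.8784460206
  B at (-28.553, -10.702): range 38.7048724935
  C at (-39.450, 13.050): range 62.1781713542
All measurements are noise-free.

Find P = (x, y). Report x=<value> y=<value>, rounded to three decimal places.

x=-34.570 y=-48.936

eq1: (x + 41.130)² + (y + 32.305)² = 17.8784460206²
eq2: (x + 28.553)² + (y + 10.702)² = 38.7048724935²
eq3: (x + 39.450)² + (y − 13.050)² = 62.1781713542²
eq1−eq3, eq1−eq2 (x²,y² cancel):
  3.360·x + 90.710·y = -4555.171086
  25.154·x + 43.206·y = -2983.911635
det = 3.360·43.206 − 90.710·25.154 = -2136.547180
x = (-4555.171086·43.206 − 90.710·-2983.911635) / -2136.547180 = -34.569750
y = (3.360·-2983.911635 − -4555.171086·25.154) / -2136.547180 = -48.936355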